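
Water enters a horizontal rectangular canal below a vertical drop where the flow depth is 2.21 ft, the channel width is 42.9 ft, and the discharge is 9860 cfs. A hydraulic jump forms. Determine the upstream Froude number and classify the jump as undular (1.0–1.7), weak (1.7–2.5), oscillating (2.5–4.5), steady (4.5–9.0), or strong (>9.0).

q = Q/b = 9860/42.9 = 230 ft²/s; V₁ = q/y₁ = 104 ft/s. Fr₁ = V₁/√(g·y₁) = 12.3.
Fr₁ = 12.3 lies in the strong range.

Fr₁ = 12.3; strong jump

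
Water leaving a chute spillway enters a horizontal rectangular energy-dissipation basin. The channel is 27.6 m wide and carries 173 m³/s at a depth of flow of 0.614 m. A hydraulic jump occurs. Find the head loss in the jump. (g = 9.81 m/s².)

ΔE = 2.43 m

q = Q/b = 173/27.6 = 6.27 m²/s; V₁ = q/y₁ = 10.2 m/s. Fr₁ = V₁/√(g·y₁) = 4.16.
Sequent-depth ratio: y₂/y₁ = ½[√(1 + 8Fr₁²) − 1] = ½[√139.4 − 1] = 5.40.
y₂ = 5.40 × 0.614 = 3.32 m.
V₂ = q/y₂ = 6.27/3.32 = 1.89 m/s. E₁ = y₁ + V₁²/2g = 5.93 m; E₂ = y₂ + V₂²/2g = 3.50 m. ΔE = E₁ − E₂ = 2.43 m.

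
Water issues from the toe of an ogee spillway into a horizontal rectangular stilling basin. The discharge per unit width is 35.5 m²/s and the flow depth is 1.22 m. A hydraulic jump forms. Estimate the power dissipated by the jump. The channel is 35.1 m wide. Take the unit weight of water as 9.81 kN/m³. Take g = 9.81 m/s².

V₁ = q/y₁ = 35.5/1.22 = 29.1 m/s. Fr₁ = V₁/√(g·y₁) = 29.1/√(9.81×1.22) = 8.41.
Conjugate-depth relation: y₂/y₁ = ½[√(1 + 8Fr₁²) − 1] = ½[√567.0 − 1] = 11.4.
y₂ = 11.4 × 1.22 = 13.9 m.
Head loss: ΔE = (y₂ − y₁)³/(4y₁y₂) = (13.9 − 1.22)³/(4×1.22×13.9) = 2046/67.9 = 30.1 m.
Q = q·b = 35.5 × 35.1 = 1246 m³/s. P = γ·Q·ΔE = 9.81 × 1246 × 30.1 = 368290 kW.

P = 368290 kW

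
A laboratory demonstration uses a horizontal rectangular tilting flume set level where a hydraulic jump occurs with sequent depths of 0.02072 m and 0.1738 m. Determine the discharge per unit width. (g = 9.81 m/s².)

For a rectangular channel the momentum equation gives q² = ½·g·y₁·y₂·(y₁ + y₂) = ½×9.81×0.02072×0.1738×0.1945 = 0.003436.
q = √0.003436 = 0.05862 m²/s.

q = 0.05862 m²/s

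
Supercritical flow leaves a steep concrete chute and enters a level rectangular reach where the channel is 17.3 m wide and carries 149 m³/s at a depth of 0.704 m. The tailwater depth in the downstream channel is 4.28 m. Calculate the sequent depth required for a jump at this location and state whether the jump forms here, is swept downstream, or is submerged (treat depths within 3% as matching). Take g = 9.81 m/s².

y₂ = 4.30 m; the jump forms here

q = Q/b = 149/17.3 = 8.61 m²/s; V₁ = q/y₁ = 12.2 m/s. Fr₁ = V₁/√(g·y₁) = 4.66.
Sequent-depth ratio: y₂/y₁ = ½[√(1 + 8Fr₁²) − 1] = ½[√174.4 − 1] = 6.10.
y₂ = 6.10 × 0.704 = 4.30 m.
Tailwater y_tw = 4.28 m: y_tw ≈ y₂, so the jump forms here.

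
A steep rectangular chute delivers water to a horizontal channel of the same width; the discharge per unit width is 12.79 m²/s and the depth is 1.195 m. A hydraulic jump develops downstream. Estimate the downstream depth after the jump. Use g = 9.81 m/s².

V₁ = q/y₁ = 12.79/1.195 = 10.70 m/s. Fr₁ = V₁/√(g·y₁) = 10.70/√(9.81×1.195) = 3.126.
Bélanger equation: y₂/y₁ = ½[√(1 + 8Fr₁²) − 1] = ½[√79.173 − 1] = 3.949.
y₂ = 3.949 × 1.195 = 4.719 m.

y₂ = 4.719 m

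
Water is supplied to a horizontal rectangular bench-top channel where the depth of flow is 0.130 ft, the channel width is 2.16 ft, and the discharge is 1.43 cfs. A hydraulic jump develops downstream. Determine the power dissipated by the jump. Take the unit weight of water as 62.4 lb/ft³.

P = 0.0150 hp

q = Q/b = 1.43/2.16 = 0.662 ft²/s; V₁ = q/y₁ = 5.09 ft/s. Fr₁ = V₁/√(g·y₁) = 2.49.
By Bélanger, y₂/y₁ = ½[√(1 + 8Fr₁²) − 1] = ½[√50.56 − 1] = 3.06.
y₂ = 3.06 × 0.130 = 0.397 ft.
Head loss: ΔE = (y₂ − y₁)³/(4y₁y₂) = (0.397 − 0.130)³/(4×0.130×0.397) = 0.0191/0.207 = 0.0924 ft.
P = γ·Q·ΔE/550 = 62.4 × 1.43 × 0.0924 / 550 = 0.0150 hp.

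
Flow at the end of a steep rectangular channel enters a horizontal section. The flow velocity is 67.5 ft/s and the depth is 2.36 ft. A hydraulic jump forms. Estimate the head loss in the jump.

Fr₁ = V₁/√(g·y₁) = 67.5/√(32.2×2.36) = 7.74.
From the momentum equation for a rectangular channel, y₂/y₁ = ½[√(1 + 8Fr₁²) − 1] = ½[√480.7 − 1] = 10.5.
y₂ = 10.5 × 2.36 = 24.7 ft.
q = V₁·y₁ = 67.5 × 2.36 = 159 ft²/s. V₂ = q/y₂ = 159/24.7 = 6.45 ft/s. E₁ = y₁ + V₁²/2g = 73.1 ft; E₂ = y₂ + V₂²/2g = 25.3 ft. ΔE = E₁ − E₂ = 47.8 ft.

ΔE = 47.8 ft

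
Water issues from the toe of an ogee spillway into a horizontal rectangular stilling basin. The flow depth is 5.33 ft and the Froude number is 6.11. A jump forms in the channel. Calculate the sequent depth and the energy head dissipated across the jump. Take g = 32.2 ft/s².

y₂ = 43.5 ft; ΔE = 59.9 ft

Fr₁ = 6.11 (given).
By Bélanger, y₂/y₁ = ½[√(1 + 8Fr₁²) − 1] = ½[√299.7 − 1] = 8.16.
y₂ = 8.16 × 5.33 = 43.5 ft.
V₁ = Fr₁·√(g·y₁) = 6.11×√(32.2×5.33) = 80.0 ft/s; q = V₁·y₁ = 427 ft²/s. V₂ = q/y₂ = 427/43.5 = 9.82 ft/s. E₁ = y₁ + V₁²/2g = 105 ft; E₂ = y₂ + V₂²/2g = 45.0 ft. ΔE = E₁ − E₂ = 59.9 ft.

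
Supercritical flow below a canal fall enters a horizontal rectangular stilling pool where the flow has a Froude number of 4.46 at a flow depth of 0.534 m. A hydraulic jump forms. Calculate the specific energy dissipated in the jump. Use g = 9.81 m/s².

Fr₁ = 4.46 (given).
From the momentum equation for a rectangular channel, y₂/y₁ = ½[√(1 + 8Fr₁²) − 1] = ½[√160.1 − 1] = 5.83.
y₂ = 5.83 × 0.534 = 3.11 m.
Head loss: ΔE = (y₂ − y₁)³/(4y₁y₂) = (3.11 − 0.534)³/(4×0.534×3.11) = 17.1/6.65 = 2.58 m.

ΔE = 2.58 m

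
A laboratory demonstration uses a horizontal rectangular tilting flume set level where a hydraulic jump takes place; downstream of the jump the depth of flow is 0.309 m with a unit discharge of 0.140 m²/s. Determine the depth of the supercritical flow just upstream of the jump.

y₁ = 0.0373 m

V₂ = q/y₂ = 0.140/0.309 = 0.453 m/s; Fr₂ = V₂/√(g·y₂) = 0.260.
From the momentum equation (using Fr₂), y₁/y₂ = ½[√(1 + 8Fr₂²) − 1] = ½[√1.542 − 1] = 0.121.
y₁ = 0.121 × 0.309 = 0.0373 m.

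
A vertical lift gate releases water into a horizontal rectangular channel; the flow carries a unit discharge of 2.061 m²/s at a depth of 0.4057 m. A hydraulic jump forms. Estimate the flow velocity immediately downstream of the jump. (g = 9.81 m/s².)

V₁ = q/y₁ = 2.061/0.4057 = 5.080 m/s. Fr₁ = V₁/√(g·y₁) = 5.080/√(9.81×0.4057) = 2.546.
By Bélanger, y₂/y₁ = ½[√(1 + 8Fr₁²) − 1] = ½[√52.875 − 1] = 3.136.
y₂ = 3.136 × 0.4057 = 1.272 m.
V₂ = q/y₂ = 2.061/1.272 = 1.620 m/s.

V₂ = 1.620 m/s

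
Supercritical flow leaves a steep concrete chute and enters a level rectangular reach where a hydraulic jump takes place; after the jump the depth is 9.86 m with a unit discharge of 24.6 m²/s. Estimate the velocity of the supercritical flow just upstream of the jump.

V₂ = q/y₂ = 24.6/9.86 = 2.49 m/s; Fr₂ = V₂/√(g·y₂) = 0.254.
The Bélanger relation is symmetric: y₁/y₂ = ½[√(1 + 8Fr₂²) − 1] = ½[√1.515 − 1] = 0.115.
y₁ = 0.115 × 9.86 = 1.14 m.
V₁ = q/y₁ = 24.6/1.14 = 21.6 m/s.

V₁ = 21.6 m/s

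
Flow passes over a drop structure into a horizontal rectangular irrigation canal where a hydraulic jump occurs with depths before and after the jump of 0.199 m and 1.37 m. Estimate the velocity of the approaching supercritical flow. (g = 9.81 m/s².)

For a rectangular channel the momentum equation gives q² = ½·g·y₁·y₂·(y₁ + y₂) = ½×9.81×0.199×1.37×1.57 = 2.10.
q = √2.10 = 1.45 m²/s.
V₁ = q/y₁ = 1.45/0.199 = 7.28 m/s.

V₁ = 7.28 m/s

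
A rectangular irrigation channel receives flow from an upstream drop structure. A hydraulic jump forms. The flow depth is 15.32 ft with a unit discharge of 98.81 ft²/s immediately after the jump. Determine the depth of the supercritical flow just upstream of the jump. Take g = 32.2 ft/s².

y₁ = 2.253 ft

V₂ = q/y₂ = 98.81/15.32 = 6.450 ft/s; Fr₂ = V₂/√(g·y₂) = 0.2904.
Since the conjugate-depth ratio holds either way, y₁/y₂ = ½[√(1 + 8Fr₂²) − 1] = ½[√1.6746 − 1] = 0.1470.
y₁ = 0.1470 × 15.32 = 2.253 ft.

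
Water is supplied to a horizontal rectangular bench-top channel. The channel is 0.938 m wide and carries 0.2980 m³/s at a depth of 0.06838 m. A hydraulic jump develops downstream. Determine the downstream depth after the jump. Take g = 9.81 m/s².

y₂ = 0.5154 m

q = Q/b = 0.2980/0.938 = 0.3177 m²/s; V₁ = q/y₁ = 4.646 m/s. Fr₁ = V₁/√(g·y₁) = 5.673.
Conjugate-depth relation: y₂/y₁ = ½[√(1 + 8Fr₁²) − 1] = ½[√258.43 − 1] = 7.538.
y₂ = 7.538 × 0.06838 = 0.5154 m.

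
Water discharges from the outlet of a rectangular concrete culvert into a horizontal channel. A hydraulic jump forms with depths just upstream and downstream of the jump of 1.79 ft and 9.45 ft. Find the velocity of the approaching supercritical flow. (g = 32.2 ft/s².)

V₁ = 30.9 ft/s

For a rectangular channel the momentum equation gives q² = ½·g·y₁·y₂·(y₁ + y₂) = ½×32.2×1.79×9.45×11.2 = 3061.
q = √3061 = 55.3 ft²/s.
V₁ = q/y₁ = 55.3/1.79 = 30.9 ft/s.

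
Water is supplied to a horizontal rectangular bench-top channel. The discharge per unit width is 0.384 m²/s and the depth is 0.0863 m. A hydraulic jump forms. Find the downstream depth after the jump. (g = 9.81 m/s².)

V₁ = q/y₁ = 0.384/0.0863 = 4.45 m/s. Fr₁ = V₁/√(g·y₁) = 4.45/√(9.81×0.0863) = 4.84.
Conjugate-depth relation: y₂/y₁ = ½[√(1 + 8Fr₁²) − 1] = ½[√188.1 − 1] = 6.36.
y₂ = 6.36 × 0.0863 = 0.549 m.

y₂ = 0.549 m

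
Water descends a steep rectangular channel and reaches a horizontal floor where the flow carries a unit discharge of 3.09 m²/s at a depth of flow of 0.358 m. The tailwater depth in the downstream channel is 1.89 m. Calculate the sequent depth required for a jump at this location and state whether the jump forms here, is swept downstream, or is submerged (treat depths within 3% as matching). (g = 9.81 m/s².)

V₁ = q/y₁ = 3.09/0.358 = 8.63 m/s. Fr₁ = V₁/√(g·y₁) = 8.63/√(9.81×0.358) = 4.61.
By Bélanger, y₂/y₁ = ½[√(1 + 8Fr₁²) − 1] = ½[√170.7 − 1] = 6.03.
y₂ = 6.03 × 0.358 = 2.16 m.
Tailwater y_tw = 1.89 m: y_tw < y₂, so the jump is swept downstream.

y₂ = 2.16 m; the jump is swept downstream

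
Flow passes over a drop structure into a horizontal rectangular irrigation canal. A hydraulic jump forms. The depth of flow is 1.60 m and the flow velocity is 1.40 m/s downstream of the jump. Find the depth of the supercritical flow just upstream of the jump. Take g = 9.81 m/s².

y₁ = 0.331 m

Fr₂ = V₂/√(g·y₂) = 1.40/√(9.81×1.60) = 0.353.
The Bélanger relation is symmetric: y₁/y₂ = ½[√(1 + 8Fr₂²) − 1] = ½[√1.999 − 1] = 0.207.
y₁ = 0.207 × 1.60 = 0.331 m.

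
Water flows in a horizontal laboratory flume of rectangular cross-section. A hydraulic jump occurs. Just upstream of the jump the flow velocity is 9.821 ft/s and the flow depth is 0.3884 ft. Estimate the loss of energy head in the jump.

ΔE = 0.4174 ft

Fr₁ = V₁/√(g·y₁) = 9.821/√(32.2×0.3884) = 2.777.
By Bélanger, y₂/y₁ = ½[√(1 + 8Fr₁²) − 1] = ½[√62.697 − 1] = 3.459.
y₂ = 3.459 × 0.3884 = 1.344 ft.
Head loss: ΔE = (y₂ − y₁)³/(4y₁y₂) = (1.344 − 0.3884)³/(4×0.3884×1.344) = 0.8713/2.087 = 0.4174 ft.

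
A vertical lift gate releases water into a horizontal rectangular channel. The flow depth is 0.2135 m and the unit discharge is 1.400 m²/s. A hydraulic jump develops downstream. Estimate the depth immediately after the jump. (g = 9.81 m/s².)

V₁ = q/y₁ = 1.400/0.2135 = 6.557 m/s. Fr₁ = V₁/√(g·y₁) = 6.557/√(9.81×0.2135) = 4.531.
By Bélanger, y₂/y₁ = ½[√(1 + 8Fr₁²) − 1] = ½[√165.24 − 1] = 5.927.
y₂ = 5.927 × 0.2135 = 1.265 m.

y₂ = 1.265 m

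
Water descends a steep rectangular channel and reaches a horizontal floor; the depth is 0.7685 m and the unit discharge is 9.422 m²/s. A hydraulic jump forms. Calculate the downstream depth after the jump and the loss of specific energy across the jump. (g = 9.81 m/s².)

V₁ = q/y₁ = 9.422/0.7685 = 12.26 m/s. Fr₁ = V₁/√(g·y₁) = 12.26/√(9.81×0.7685) = 4.465.
Bélanger equation: y₂/y₁ = ½[√(1 + 8Fr₁²) − 1] = ½[√160.51 − 1] = 5.835.
y₂ = 5.835 × 0.7685 = 4.484 m.
Head loss: ΔE = (y₂ − y₁)³/(4y₁y₂) = (4.484 − 0.7685)³/(4×0.7685×4.484) = 51.29/13.78 = 3.721 m.

y₂ = 4.484 m; ΔE = 3.721 m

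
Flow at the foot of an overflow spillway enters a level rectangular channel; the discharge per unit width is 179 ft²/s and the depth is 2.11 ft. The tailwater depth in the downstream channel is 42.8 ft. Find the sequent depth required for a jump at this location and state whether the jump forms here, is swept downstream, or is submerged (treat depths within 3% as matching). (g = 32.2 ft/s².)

y₂ = 29.7 ft; the jump is submerged

V₁ = q/y₁ = 179/2.11 = 84.8 ft/s. Fr₁ = V₁/√(g·y₁) = 84.8/√(32.2×2.11) = 10.3.
By Bélanger, y₂/y₁ = ½[√(1 + 8Fr₁²) − 1] = ½[√848.4 − 1] = 14.1.
y₂ = 14.1 × 2.11 = 29.7 ft.
Tailwater y_tw = 42.8 ft: y_tw > y₂, so the jump is submerged.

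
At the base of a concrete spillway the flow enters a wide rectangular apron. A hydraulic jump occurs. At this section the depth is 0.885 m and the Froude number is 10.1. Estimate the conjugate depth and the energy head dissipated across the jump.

y₂ = 12.2 m; ΔE = 33.6 m

Fr₁ = 10.1 (given).
Sequent-depth ratio: y₂/y₁ = ½[√(1 + 8Fr₁²) − 1] = ½[√817.1 − 1] = 13.8.
y₂ = 13.8 × 0.885 = 12.2 m.
V₁ = Fr₁·√(g·y₁) = 10.1×√(9.81×0.885) = 29.8 m/s; q = V₁·y₁ = 26.3 m²/s. V₂ = q/y₂ = 26.3/12.2 = 2.16 m/s. E₁ = y₁ + V₁²/2g = 46.0 m; E₂ = y₂ + V₂²/2g = 12.4 m. ΔE = E₁ − E₂ = 33.6 m.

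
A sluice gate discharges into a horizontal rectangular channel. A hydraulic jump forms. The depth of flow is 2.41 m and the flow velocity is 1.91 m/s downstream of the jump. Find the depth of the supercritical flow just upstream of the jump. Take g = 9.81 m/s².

Fr₂ = V₂/√(g·y₂) = 1.91/√(9.81×2.41) = 0.393.
The Bélanger relation is symmetric: y₁/y₂ = ½[√(1 + 8Fr₂²) − 1] = ½[√2.234 − 1] = 0.247.
y₁ = 0.247 × 2.41 = 0.596 m.

y₁ = 0.596 m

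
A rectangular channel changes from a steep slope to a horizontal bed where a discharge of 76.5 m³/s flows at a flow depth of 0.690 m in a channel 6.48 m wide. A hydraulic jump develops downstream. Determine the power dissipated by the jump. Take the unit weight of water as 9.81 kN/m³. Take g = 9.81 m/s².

q = Q/b = 76.5/6.48 = 11.8 m²/s; V₁ = q/y₁ = 17.1 m/s. Fr₁ = V₁/√(g·y₁) = 6.58.
Bélanger equation: y₂/y₁ = ½[√(1 + 8Fr₁²) − 1] = ½[√347.0 − 1] = 8.81.
y₂ = 8.81 × 0.690 = 6.08 m.
V₂ = q/y₂ = 11.8/6.08 = 1.94 m/s. E₁ = y₁ + V₁²/2g = 15.6 m; E₂ = y₂ + V₂²/2g = 6.27 m. ΔE = E₁ − E₂ = 9.34 m.
P = γ·Q·ΔE = 9.81 × 76.5 × 9.34 = 7007 kW.

P = 7007 kW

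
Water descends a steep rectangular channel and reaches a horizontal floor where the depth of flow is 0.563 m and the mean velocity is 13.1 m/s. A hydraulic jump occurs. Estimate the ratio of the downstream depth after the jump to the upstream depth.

y₂/y₁ = 7.40

Fr₁ = V₁/√(g·y₁) = 13.1/√(9.81×0.563) = 5.57.
Conjugate-depth relation: y₂/y₁ = ½[√(1 + 8Fr₁²) − 1] = ½[√249.6 − 1] = 7.40.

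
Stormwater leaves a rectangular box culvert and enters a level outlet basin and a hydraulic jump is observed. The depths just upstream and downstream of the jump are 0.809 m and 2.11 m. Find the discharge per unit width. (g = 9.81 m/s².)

q = 4.94 m²/s

For a rectangular channel the momentum equation gives q² = ½·g·y₁·y₂·(y₁ + y₂) = ½×9.81×0.809×2.11×2.92 = 24.4.
q = √24.4 = 4.94 m²/s.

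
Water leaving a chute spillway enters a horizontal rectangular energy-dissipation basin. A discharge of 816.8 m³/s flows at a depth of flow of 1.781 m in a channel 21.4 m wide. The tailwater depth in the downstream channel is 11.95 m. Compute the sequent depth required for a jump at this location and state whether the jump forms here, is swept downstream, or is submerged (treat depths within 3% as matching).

y₂ = 12.05 m; the jump forms here

q = Q/b = 816.8/21.4 = 38.17 m²/s; V₁ = q/y₁ = 21.43 m/s. Fr₁ = V₁/√(g·y₁) = 5.127.
By Bélanger, y₂/y₁ = ½[√(1 + 8Fr₁²) − 1] = ½[√211.30 − 1] = 6.768.
y₂ = 6.768 × 1.781 = 12.05 m.
Tailwater y_tw = 11.95 m: y_tw ≈ y₂, so the jump forms here.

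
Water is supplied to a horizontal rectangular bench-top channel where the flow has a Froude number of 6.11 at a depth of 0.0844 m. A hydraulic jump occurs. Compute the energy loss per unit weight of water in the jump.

ΔE = 0.948 m

Fr₁ = 6.11 (given).
Sequent-depth ratio: y₂/y₁ = ½[√(1 + 8Fr₁²) − 1] = ½[√299.7 − 1] = 8.16.
y₂ = 8.16 × 0.0844 = 0.688 m.
V₁ = Fr₁·√(g·y₁) = 6.11×√(9.81×0.0844) = 5.56 m/s; q = V₁·y₁ = 0.469 m²/s. V₂ = q/y₂ = 0.469/0.688 = 0.682 m/s. E₁ = y₁ + V₁²/2g = 1.66 m; E₂ = y₂ + V₂²/2g = 0.712 m. ΔE = E₁ − E₂ = 0.948 m.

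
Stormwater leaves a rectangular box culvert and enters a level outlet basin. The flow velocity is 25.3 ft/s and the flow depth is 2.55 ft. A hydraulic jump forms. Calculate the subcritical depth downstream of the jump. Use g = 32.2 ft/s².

Fr₁ = V₁/√(g·y₁) = 25.3/√(32.2×2.55) = 2.79.
From the momentum equation for a rectangular channel, y₂/y₁ = ½[√(1 + 8Fr₁²) − 1] = ½[√63.36 − 1] = 3.48.
y₂ = 3.48 × 2.55 = 8.87 ft.

y₂ = 8.87 ft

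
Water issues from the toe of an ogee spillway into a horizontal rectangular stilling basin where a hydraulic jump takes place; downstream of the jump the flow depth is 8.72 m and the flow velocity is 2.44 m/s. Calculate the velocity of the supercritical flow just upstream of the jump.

V₁ = 19.7 m/s

Fr₂ = V₂/√(g·y₂) = 2.44/√(9.81×8.72) = 0.264.
Applying the sequent-depth relation in reverse, y₁/y₂ = ½[√(1 + 8Fr₂²) − 1] = ½[√1.557 − 1] = 0.124.
y₁ = 0.124 × 8.72 = 1.08 m.
V₁ = q/y₁ = 21.3/1.08 = 19.7 m/s.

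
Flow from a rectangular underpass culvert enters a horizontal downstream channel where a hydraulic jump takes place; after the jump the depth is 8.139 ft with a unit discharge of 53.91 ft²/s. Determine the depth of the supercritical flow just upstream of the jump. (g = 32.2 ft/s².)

V₂ = q/y₂ = 53.91/8.139 = 6.624 ft/s; Fr₂ = V₂/√(g·y₂) = 0.4092.
Applying the sequent-depth relation in reverse, y₁/y₂ = ½[√(1 + 8Fr₂²) − 1] = ½[√2.3392 − 1] = 0.2647.
y₁ = 0.2647 × 8.139 = 2.155 ft.

y₁ = 2.155 ft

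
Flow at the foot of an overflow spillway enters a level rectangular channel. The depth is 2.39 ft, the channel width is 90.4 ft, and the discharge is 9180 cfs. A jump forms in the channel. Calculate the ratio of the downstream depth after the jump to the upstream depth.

y₂/y₁ = 6.37

q = Q/b = 9180/90.4 = 102 ft²/s; V₁ = q/y₁ = 42.5 ft/s. Fr₁ = V₁/√(g·y₁) = 4.84.
Bélanger equation: y₂/y₁ = ½[√(1 + 8Fr₁²) − 1] = ½[√188.7 − 1] = 6.37.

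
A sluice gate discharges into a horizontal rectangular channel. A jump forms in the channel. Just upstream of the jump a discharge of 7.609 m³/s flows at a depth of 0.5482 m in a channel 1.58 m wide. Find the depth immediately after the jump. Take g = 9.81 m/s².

q = Q/b = 7.609/1.58 = 4.816 m²/s; V₁ = q/y₁ = 8.785 m/s. Fr₁ = V₁/√(g·y₁) = 3.788.
Bélanger equation: y₂/y₁ = ½[√(1 + 8Fr₁²) − 1] = ½[√115.80 − 1] = 4.881.
y₂ = 4.881 × 0.5482 = 2.676 m.

y₂ = 2.676 m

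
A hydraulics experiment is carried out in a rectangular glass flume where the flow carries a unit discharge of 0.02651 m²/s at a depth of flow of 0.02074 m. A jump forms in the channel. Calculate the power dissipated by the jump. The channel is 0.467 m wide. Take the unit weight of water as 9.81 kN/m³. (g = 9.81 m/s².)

P = 0.002911 kW

V₁ = q/y₁ = 0.02651/0.02074 = 1.278 m/s. Fr₁ = V₁/√(g·y₁) = 1.278/√(9.81×0.02074) = 2.834.
Conjugate-depth relation: y₂/y₁ = ½[√(1 + 8Fr₁²) − 1] = ½[√65.241 − 1] = 3.539.
y₂ = 3.539 × 0.02074 = 0.07339 m.
Head loss: ΔE = (y₂ − y₁)³/(4y₁y₂) = (0.07339 − 0.02074)³/(4×0.02074×0.07339) = 0.0001460/0.006088 = 0.02397 m.
Q = q·b = 0.02651 × 0.467 = 0.01238 m³/s. P = γ·Q·ΔE = 9.81 × 0.01238 × 0.02397 = 0.002911 kW.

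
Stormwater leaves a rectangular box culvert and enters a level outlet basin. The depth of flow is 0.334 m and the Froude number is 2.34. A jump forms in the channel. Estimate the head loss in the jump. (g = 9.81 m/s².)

ΔE = 0.185 m

Fr₁ = 2.34 (given).
By Bélanger, y₂/y₁ = ½[√(1 + 8Fr₁²) − 1] = ½[√44.80 − 1] = 2.85.
y₂ = 2.85 × 0.334 = 0.951 m.
Head loss: ΔE = (y₂ − y₁)³/(4y₁y₂) = (0.951 − 0.334)³/(4×0.334×0.951) = 0.235/1.27 = 0.185 m.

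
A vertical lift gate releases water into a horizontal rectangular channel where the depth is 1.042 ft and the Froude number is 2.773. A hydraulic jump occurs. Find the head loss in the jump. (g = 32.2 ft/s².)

ΔE = 1.114 ft

Fr₁ = 2.773 (given).
Conjugate-depth relation: y₂/y₁ = ½[√(1 + 8Fr₁²) − 1] = ½[√62.516 − 1] = 3.453.
y₂ = 3.453 × 1.042 = 3.598 ft.
Head loss: ΔE = (y₂ − y₁)³/(4y₁y₂) = (3.598 − 1.042)³/(4×1.042×3.598) = 16.71/15.00 = 1.114 ft.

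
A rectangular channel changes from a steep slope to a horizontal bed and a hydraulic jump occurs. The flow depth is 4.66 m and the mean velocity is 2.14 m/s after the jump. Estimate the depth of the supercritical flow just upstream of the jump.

Fr₂ = V₂/√(g·y₂) = 2.14/√(9.81×4.66) = 0.317.
From the momentum equation (using Fr₂), y₁/y₂ = ½[√(1 + 8Fr₂²) − 1] = ½[√1.801 − 1] = 0.171.
y₁ = 0.171 × 4.66 = 0.797 m.

y₁ = 0.797 m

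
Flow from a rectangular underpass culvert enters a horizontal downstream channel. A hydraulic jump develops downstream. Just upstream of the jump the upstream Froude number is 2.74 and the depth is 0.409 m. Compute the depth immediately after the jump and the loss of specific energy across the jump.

Fr₁ = 2.74 (given).
By Bélanger, y₂/y₁ = ½[√(1 + 8Fr₁²) − 1] = ½[√61.06 − 1] = 3.41.
y₂ = 3.41 × 0.409 = 1.39 m.
V₁ = Fr₁·√(g·y₁) = 2.74×√(9.81×0.409) = 5.49 m/s; q = V₁·y₁ = 2.24 m²/s. V₂ = q/y₂ = 2.24/1.39 = 1.61 m/s. E₁ = y₁ + V₁²/2g = 1.94 m; E₂ = y₂ + V₂²/2g = 1.53 m. ΔE = E₁ − E₂ = 0.419 m.

y₂ = 1.39 m; ΔE = 0.419 m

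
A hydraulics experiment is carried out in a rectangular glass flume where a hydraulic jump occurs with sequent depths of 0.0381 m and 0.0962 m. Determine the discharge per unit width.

For a rectangular channel the momentum equation gives q² = ½·g·y₁·y₂·(y₁ + y₂) = ½×9.81×0.0381×0.0962×0.134 = 0.00241.
q = √0.00241 = 0.0491 m²/s.

q = 0.0491 m²/s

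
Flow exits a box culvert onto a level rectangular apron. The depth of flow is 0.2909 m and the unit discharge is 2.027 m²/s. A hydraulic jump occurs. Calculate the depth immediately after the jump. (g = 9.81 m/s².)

y₂ = 1.558 m

V₁ = q/y₁ = 2.027/0.2909 = 6.968 m/s. Fr₁ = V₁/√(g·y₁) = 6.968/√(9.81×0.2909) = 4.125.
Bélanger equation: y₂/y₁ = ½[√(1 + 8Fr₁²) − 1] = ½[√137.11 − 1] = 5.355.
y₂ = 5.355 × 0.2909 = 1.558 m.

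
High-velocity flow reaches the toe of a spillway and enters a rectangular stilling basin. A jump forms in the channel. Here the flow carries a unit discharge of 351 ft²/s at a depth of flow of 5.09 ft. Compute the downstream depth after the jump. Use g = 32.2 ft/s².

V₁ = q/y₁ = 351/5.09 = 69.0 ft/s. Fr₁ = V₁/√(g·y₁) = 69.0/√(32.2×5.09) = 5.39.
From the momentum equation for a rectangular channel, y₂/y₁ = ½[√(1 + 8Fr₁²) − 1] = ½[√233.1 − 1] = 7.13.
y₂ = 7.13 × 5.09 = 36.3 ft.

y₂ = 36.3 ft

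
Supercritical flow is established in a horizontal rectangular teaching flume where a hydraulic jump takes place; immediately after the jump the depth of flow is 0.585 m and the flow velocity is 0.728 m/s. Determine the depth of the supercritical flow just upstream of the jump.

Fr₂ = V₂/√(g·y₂) = 0.728/√(9.81×0.585) = 0.304.
Since the conjugate-depth ratio holds either way, y₁/y₂ = ½[√(1 + 8Fr₂²) − 1] = ½[√1.739 − 1] = 0.159.
y₁ = 0.159 × 0.585 = 0.0932 m.

y₁ = 0.0932 m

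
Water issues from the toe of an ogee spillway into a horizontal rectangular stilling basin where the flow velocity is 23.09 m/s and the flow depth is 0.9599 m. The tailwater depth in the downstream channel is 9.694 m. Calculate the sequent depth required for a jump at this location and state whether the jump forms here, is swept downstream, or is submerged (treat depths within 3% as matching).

Fr₁ = V₁/√(g·y₁) = 23.09/√(9.81×0.9599) = 7.524.
Bélanger equation: y₂/y₁ = ½[√(1 + 8Fr₁²) − 1] = ½[√453.94 − 1] = 10.15.
y₂ = 10.15 × 0.9599 = 9.746 m.
Tailwater y_tw = 9.694 m: y_tw ≈ y₂, so the jump forms here.

y₂ = 9.746 m; the jump forms here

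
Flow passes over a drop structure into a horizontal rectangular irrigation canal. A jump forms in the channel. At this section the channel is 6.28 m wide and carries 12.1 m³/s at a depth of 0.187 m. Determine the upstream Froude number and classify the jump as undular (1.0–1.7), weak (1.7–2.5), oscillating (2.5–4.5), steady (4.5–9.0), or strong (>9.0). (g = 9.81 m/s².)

q = Q/b = 12.1/6.28 = 1.93 m²/s; V₁ = q/y₁ = 10.3 m/s. Fr₁ = V₁/√(g·y₁) = 7.61.
Fr₁ = 7.61 lies in the steady range.

Fr₁ = 7.61; steady jump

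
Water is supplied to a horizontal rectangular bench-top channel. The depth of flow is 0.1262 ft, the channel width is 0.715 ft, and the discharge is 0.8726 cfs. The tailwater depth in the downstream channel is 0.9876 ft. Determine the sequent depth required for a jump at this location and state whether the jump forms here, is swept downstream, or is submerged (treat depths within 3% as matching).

y₂ = 0.7954 ft; the jump is submerged

q = Q/b = 0.8726/0.715 = 1.220 ft²/s; V₁ = q/y₁ = 9.671 ft/s. Fr₁ = V₁/√(g·y₁) = 4.797.
Conjugate-depth relation: y₂/y₁ = ½[√(1 + 8Fr₁²) − 1] = ½[√185.11 − 1] = 6.303.
y₂ = 6.303 × 0.1262 = 0.7954 ft.
Tailwater y_tw = 0.9876 ft: y_tw > y₂, so the jump is submerged.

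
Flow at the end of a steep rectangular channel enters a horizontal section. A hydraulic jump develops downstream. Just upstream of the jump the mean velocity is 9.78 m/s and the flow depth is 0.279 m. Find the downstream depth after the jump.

Fr₁ = V₁/√(g·y₁) = 9.78/√(9.81×0.279) = 5.91.
Bélanger equation: y₂/y₁ = ½[√(1 + 8Fr₁²) − 1] = ½[√280.6 − 1] = 7.88.
y₂ = 7.88 × 0.279 = 2.20 m.

y₂ = 2.20 m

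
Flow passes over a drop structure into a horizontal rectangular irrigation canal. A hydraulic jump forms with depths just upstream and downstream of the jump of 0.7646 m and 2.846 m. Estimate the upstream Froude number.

For a rectangular channel the momentum equation gives q² = ½·g·y₁·y₂·(y₁ + y₂) = ½×9.81×0.7646×2.846×3.611 = 38.54.
q = √38.54 = 6.208 m²/s.
V₁ = q/y₁ = 8.119 m/s; Fr₁ = V₁/√(g·y₁) = 2.965.

Fr₁ = 2.965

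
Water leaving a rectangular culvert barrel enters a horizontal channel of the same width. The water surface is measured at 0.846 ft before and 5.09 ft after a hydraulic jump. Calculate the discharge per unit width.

q = 20.3 ft²/s

For a rectangular channel the momentum equation gives q² = ½·g·y₁·y₂·(y₁ + y₂) = ½×32.2×0.846×5.09×5.94 = 412.
q = √412 = 20.3 ft²/s.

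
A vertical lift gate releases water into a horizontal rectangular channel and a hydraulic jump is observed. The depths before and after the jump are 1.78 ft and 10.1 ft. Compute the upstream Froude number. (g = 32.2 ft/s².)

Fr₁ = 4.35

For a rectangular channel the momentum equation gives q² = ½·g·y₁·y₂·(y₁ + y₂) = ½×32.2×1.78×10.1×11.9 = 3439.
q = √3439 = 58.6 ft²/s.
V₁ = q/y₁ = 32.9 ft/s; Fr₁ = V₁/√(g·y₁) = 4.35.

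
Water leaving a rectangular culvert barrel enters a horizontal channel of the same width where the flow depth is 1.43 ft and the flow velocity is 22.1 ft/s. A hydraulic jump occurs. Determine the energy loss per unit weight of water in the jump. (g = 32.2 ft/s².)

ΔE = 2.66 ft

Fr₁ = V₁/√(g·y₁) = 22.1/√(32.2×1.43) = 3.26.
Conjugate-depth relation: y₂/y₁ = ½[√(1 + 8Fr₁²) − 1] = ½[√85.86 − 1] = 4.13.
y₂ = 4.13 × 1.43 = 5.91 ft.
q = V₁·y₁ = 22.1 × 1.43 = 31.6 ft²/s. V₂ = q/y₂ = 31.6/5.91 = 5.35 ft/s. E₁ = y₁ + V₁²/2g = 9.01 ft; E₂ = y₂ + V₂²/2g = 6.35 ft. ΔE = E₁ − E₂ = 2.66 ft.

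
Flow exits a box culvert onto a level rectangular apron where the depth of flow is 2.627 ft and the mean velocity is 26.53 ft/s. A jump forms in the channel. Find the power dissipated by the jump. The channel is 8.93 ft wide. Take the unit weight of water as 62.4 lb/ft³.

Fr₁ = V₁/√(g·y₁) = 26.53/√(32.2×2.627) = 2.885.
Sequent-depth ratio: y₂/y₁ = ½[√(1 + 8Fr₁²) − 1] = ½[√67.565 − 1] = 3.610.
y₂ = 3.610 × 2.627 = 9.483 ft.
q = V₁·y₁ = 26.53 × 2.627 = 69.69 ft²/s. V₂ = q/y₂ = 69.69/9.483 = 7.349 ft/s. E₁ = y₁ + V₁²/2g = 13.56 ft; E₂ = y₂ + V₂²/2g = 10.32 ft. ΔE = E₁ − E₂ = 3.234 ft.
Q = q·b = 69.69 × 8.93 = 622.4 cfs. P = γ·Q·ΔE/550 = 62.4 × 622.4 × 3.234 / 550 = 228.4 hp.

P = 228.4 hp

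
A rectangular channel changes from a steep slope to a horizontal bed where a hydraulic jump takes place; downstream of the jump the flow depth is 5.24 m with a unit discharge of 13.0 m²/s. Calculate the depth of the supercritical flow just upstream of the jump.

y₁ = 1.05 m

V₂ = q/y₂ = 13.0/5.24 = 2.48 m/s; Fr₂ = V₂/√(g·y₂) = 0.346.
The Bélanger relation is symmetric: y₁/y₂ = ½[√(1 + 8Fr₂²) − 1] = ½[√1.958 − 1] = 0.200.
y₁ = 0.200 × 5.24 = 1.05 m.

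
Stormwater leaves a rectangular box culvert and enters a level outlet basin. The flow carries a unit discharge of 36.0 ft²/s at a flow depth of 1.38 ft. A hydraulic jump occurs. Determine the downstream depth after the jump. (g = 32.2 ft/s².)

y₂ = 6.98 ft

V₁ = q/y₁ = 36.0/1.38 = 26.1 ft/s. Fr₁ = V₁/√(g·y₁) = 26.1/√(32.2×1.38) = 3.91.
By Bélanger, y₂/y₁ = ½[√(1 + 8Fr₁²) − 1] = ½[√123.5 − 1] = 5.06.
y₂ = 5.06 × 1.38 = 6.98 ft.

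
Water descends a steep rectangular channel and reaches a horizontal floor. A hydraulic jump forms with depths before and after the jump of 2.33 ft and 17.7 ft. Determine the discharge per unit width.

For a rectangular channel the momentum equation gives q² = ½·g·y₁·y₂·(y₁ + y₂) = ½×32.2×2.33×17.7×20.0 = 13300.
q = √13300 = 115 ft²/s.

q = 115 ft²/s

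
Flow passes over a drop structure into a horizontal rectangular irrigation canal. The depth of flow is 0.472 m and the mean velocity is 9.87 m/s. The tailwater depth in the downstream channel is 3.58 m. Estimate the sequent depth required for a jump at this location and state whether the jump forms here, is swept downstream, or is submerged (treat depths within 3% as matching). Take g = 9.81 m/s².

Fr₁ = V₁/√(g·y₁) = 9.87/√(9.81×0.472) = 4.59.
By Bélanger, y₂/y₁ = ½[√(1 + 8Fr₁²) − 1] = ½[√169.3 − 1] = 6.01.
y₂ = 6.01 × 0.472 = 2.83 m.
Tailwater y_tw = 3.58 m: y_tw > y₂, so the jump is submerged.

y₂ = 2.83 m; the jump is submerged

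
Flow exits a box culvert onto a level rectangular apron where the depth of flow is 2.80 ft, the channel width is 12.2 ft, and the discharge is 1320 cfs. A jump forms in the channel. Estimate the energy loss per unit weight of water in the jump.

q = Q/b = 1320/12.2 = 108 ft²/s; V₁ = q/y₁ = 38.6 ft/s. Fr₁ = V₁/√(g·y₁) = 4.07.
Bélanger equation: y₂/y₁ = ½[√(1 + 8Fr₁²) − 1] = ½[√133.5 − 1] = 5.28.
y₂ = 5.28 × 2.80 = 14.8 ft.
Head loss: ΔE = (y₂ − y₁)³/(4y₁y₂) = (14.8 − 2.80)³/(4×2.80×14.8) = 1717/165 = 10.4 ft.

ΔE = 10.4 ft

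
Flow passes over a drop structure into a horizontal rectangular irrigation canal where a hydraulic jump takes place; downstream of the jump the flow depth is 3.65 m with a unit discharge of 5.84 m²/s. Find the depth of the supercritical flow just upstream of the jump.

y₁ = 0.463 m

V₂ = q/y₂ = 5.84/3.65 = 1.60 m/s; Fr₂ = V₂/√(g·y₂) = 0.267.
Since the conjugate-depth ratio holds either way, y₁/y₂ = ½[√(1 + 8Fr₂²) − 1] = ½[√1.572 − 1] = 0.127.
y₁ = 0.127 × 3.65 = 0.463 m.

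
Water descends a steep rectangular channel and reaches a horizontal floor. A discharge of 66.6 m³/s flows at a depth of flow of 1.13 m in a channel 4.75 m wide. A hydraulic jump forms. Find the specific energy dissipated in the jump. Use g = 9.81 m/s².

q = Q/b = 66.6/4.75 = 14.0 m²/s; V₁ = q/y₁ = 12.4 m/s. Fr₁ = V₁/√(g·y₁) = 3.73.
By Bélanger, y₂/y₁ = ½[√(1 + 8Fr₁²) − 1] = ½[√112.1 − 1] = 4.79.
y₂ = 4.79 × 1.13 = 5.42 m.
V₂ = q/y₂ = 14.0/5.42 = 2.59 m/s. E₁ = y₁ + V₁²/2g = 8.98 m; E₂ = y₂ + V₂²/2g = 5.76 m. ΔE = E₁ − E₂ = 3.22 m.

ΔE = 3.22 m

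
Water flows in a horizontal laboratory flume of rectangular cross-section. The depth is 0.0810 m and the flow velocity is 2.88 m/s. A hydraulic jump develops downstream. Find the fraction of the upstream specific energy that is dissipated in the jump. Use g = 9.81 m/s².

ΔE/E₁ = 0.291 (29.1%)

Fr₁ = V₁/√(g·y₁) = 2.88/√(9.81×0.0810) = 3.23.
By Bélanger, y₂/y₁ = ½[√(1 + 8Fr₁²) − 1] = ½[√84.51 − 1] = 4.10.
y₂ = 4.10 × 0.0810 = 0.332 m.
E₁ = y₁ + V₁²/2g = 0.504 m. ΔE = (y₂ − y₁)³/(4y₁y₂) = 0.147 m. ΔE/E₁ = 0.147/0.504 = 0.291.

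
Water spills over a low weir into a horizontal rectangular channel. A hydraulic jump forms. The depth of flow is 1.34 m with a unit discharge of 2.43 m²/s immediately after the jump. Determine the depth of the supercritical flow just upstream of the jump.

V₂ = q/y₂ = 2.43/1.34 = 1.81 m/s; Fr₂ = V₂/√(g·y₂) = 0.500.
The Bélanger relation is symmetric: y₁/y₂ = ½[√(1 + 8Fr₂²) − 1] = ½[√3.001 − 1] = 0.366.
y₁ = 0.366 × 1.34 = 0.491 m.

y₁ = 0.491 m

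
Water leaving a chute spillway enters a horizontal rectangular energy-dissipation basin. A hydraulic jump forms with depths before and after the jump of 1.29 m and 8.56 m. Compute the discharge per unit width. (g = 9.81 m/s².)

q = 23.1 m²/s

For a rectangular channel the momentum equation gives q² = ½·g·y₁·y₂·(y₁ + y₂) = ½×9.81×1.29×8.56×9.85 = 534.
q = √534 = 23.1 m²/s.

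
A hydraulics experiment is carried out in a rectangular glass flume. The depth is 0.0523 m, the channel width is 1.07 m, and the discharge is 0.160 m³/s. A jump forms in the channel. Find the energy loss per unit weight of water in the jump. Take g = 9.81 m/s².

ΔE = 0.183 m

q = Q/b = 0.160/1.07 = 0.150 m²/s; V₁ = q/y₁ = 2.86 m/s. Fr₁ = V₁/√(g·y₁) = 3.99.
Sequent-depth ratio: y₂/y₁ = ½[√(1 + 8Fr₁²) − 1] = ½[√128.5 − 1] = 5.17.
y₂ = 5.17 × 0.0523 = 0.270 m.
V₂ = q/y₂ = 0.150/0.270 = 0.553 m/s. E₁ = y₁ + V₁²/2g = 0.469 m; E₂ = y₂ + V₂²/2g = 0.286 m. ΔE = E₁ − E₂ = 0.183 m.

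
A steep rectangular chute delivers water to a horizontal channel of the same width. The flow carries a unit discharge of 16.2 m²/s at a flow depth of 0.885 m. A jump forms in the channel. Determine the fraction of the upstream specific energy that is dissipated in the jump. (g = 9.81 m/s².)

V₁ = q/y₁ = 16.2/0.885 = 18.3 m/s. Fr₁ = V₁/√(g·y₁) = 18.3/√(9.81×0.885) = 6.21.
From the momentum equation for a rectangular channel, y₂/y₁ = ½[√(1 + 8Fr₁²) − 1] = ½[√309.8 − 1] = 8.30.
y₂ = 8.30 × 0.885 = 7.35 m.
E₁ = y₁ + V₁²/2g = 18.0 m. ΔE = (y₂ − y₁)³/(4y₁y₂) = 10.4 m. ΔE/E₁ = 10.4/18.0 = 0.577.

ΔE/E₁ = 0.577 (57.7%)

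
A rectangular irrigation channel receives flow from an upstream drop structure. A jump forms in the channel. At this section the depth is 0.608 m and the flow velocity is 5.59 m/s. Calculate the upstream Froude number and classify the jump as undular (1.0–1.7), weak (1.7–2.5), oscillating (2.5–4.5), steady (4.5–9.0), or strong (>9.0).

Fr₁ = 2.29; weak jump

Fr₁ = V₁/√(g·y₁) = 5.59/√(9.81×0.608) = 2.29.
Fr₁ = 2.29 lies in the weak range.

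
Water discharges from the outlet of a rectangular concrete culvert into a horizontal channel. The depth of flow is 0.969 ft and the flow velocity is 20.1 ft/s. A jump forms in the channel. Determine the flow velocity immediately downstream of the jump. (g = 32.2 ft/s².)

V₂ = 4.36 ft/s

Fr₁ = V₁/√(g·y₁) = 20.1/√(32.2×0.969) = 3.60.
From the momentum equation for a rectangular channel, y₂/y₁ = ½[√(1 + 8Fr₁²) − 1] = ½[√104.6 − 1] = 4.61.
y₂ = 4.61 × 0.969 = 4.47 ft.
q = V₁·y₁ = 20.1 × 0.969 = 19.5 ft²/s.
V₂ = q/y₂ = 19.5/4.47 = 4.36 ft/s.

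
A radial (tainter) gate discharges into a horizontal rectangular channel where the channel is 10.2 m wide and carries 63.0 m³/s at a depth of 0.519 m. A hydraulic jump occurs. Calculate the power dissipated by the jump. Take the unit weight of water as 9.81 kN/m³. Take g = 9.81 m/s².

q = Q/b = 63.0/10.2 = 6.18 m²/s; V₁ = q/y₁ = 11.9 m/s. Fr₁ = V₁/√(g·y₁) = 5.27.
Bélanger equation: y₂/y₁ = ½[√(1 + 8Fr₁²) − 1] = ½[√223.5 − 1] = 6.98.
y₂ = 6.98 × 0.519 = 3.62 m.
V₂ = q/y₂ = 6.18/3.62 = 1.71 m/s. E₁ = y₁ + V₁²/2g = 7.74 m; E₂ = y₂ + V₂²/2g = 3.77 m. ΔE = E₁ − E₂ = 3.97 m.
P = γ·Q·ΔE = 9.81 × 63.0 × 3.97 = 2453 kW.

P = 2453 kW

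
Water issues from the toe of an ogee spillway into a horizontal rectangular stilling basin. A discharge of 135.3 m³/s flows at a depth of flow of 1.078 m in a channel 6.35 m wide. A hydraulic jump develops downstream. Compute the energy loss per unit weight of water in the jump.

q = Q/b = 135.3/6.35 = 21.31 m²/s; V₁ = q/y₁ = 19.77 m/s. Fr₁ = V₁/√(g·y₁) = 6.078.
Sequent-depth ratio: y₂/y₁ = ½[√(1 + 8Fr₁²) − 1] = ½[√296.54 − 1] = 8.110.
y₂ = 8.110 × 1.078 = 8.743 m.
Head loss: ΔE = (y₂ − y₁)³/(4y₁y₂) = (8.743 − 1.078)³/(4×1.078×8.743) = 450.3/37.70 = 11.94 m.

ΔE = 11.94 m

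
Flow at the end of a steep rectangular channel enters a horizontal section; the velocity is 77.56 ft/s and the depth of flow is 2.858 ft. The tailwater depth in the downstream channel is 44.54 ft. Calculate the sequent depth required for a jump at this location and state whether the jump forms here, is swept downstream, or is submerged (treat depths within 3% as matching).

Fr₁ = V₁/√(g·y₁) = 77.56/√(32.2×2.858) = 8.085.
Conjugate-depth relation: y₂/y₁ = ½[√(1 + 8Fr₁²) − 1] = ½[√523.93 − 1] = 10.94.
y₂ = 10.94 × 2.858 = 31.28 ft.
Tailwater y_tw = 44.54 ft: y_tw > y₂, so the jump is submerged.

y₂ = 31.28 ft; the jump is submerged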